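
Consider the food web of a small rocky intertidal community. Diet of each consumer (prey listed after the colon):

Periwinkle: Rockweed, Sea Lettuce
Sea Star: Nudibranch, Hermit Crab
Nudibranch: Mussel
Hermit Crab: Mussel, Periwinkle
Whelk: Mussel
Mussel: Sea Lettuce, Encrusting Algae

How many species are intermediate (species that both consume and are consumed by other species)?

4

Intermediate species (has both prey and predators): Mussel, Periwinkle, Nudibranch, Hermit Crab.
Count: 4.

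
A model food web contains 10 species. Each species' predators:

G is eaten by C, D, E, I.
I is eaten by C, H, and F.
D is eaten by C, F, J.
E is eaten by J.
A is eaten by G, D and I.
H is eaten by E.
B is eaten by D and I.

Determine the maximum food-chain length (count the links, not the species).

5 links

One longest chain: A → G → I → H → E → J.
It has 6 species and 5 links.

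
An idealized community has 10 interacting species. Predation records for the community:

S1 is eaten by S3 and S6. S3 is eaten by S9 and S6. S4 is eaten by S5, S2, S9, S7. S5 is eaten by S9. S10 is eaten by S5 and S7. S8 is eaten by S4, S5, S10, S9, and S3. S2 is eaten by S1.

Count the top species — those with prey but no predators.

3

Top species (has prey, but nothing eats it): S7, S6, S9.
Count: 3.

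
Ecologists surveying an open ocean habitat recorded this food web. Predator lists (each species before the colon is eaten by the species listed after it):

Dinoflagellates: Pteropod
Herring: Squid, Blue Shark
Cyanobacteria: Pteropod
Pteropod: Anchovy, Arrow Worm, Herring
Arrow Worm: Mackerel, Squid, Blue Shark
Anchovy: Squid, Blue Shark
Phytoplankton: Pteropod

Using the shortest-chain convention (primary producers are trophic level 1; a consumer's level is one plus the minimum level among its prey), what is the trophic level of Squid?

Trophic level 4

Cyanobacteria is a producer → level 1.
Pteropod eats Cyanobacteria → level 2.
Anchovy eats Pteropod → level 3.
Squid eats Anchovy → level 4.
No prey of Squid is below level 3, so 4 is the minimum.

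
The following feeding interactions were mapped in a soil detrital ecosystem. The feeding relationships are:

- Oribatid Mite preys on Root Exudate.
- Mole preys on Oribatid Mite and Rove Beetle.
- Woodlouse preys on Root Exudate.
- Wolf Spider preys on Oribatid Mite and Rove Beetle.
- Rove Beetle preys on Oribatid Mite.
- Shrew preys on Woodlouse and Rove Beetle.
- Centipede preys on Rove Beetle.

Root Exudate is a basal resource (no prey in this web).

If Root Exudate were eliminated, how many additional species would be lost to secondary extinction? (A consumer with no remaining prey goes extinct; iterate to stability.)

7

Remove Root Exudate.
Round 1: Woodlouse (all prey gone), Oribatid Mite (all prey gone) → extinct.
Round 2: Rove Beetle (all prey gone) → extinct.
Round 3: Centipede (all prey gone), Shrew (all prey gone), Wolf Spider (all prey gone), Mole (all prey gone) → extinct.
No further losses. Total secondary extinctions: 7.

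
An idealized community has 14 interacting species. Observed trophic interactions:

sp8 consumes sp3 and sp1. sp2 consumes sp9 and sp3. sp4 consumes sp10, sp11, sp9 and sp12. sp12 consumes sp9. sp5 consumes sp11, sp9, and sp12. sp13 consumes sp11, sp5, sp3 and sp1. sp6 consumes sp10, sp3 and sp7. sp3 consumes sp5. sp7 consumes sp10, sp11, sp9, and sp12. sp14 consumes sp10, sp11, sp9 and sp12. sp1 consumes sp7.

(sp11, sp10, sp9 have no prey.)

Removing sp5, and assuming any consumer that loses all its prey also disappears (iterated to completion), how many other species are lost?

Remove sp5.
Round 1: sp3 (all prey gone) → extinct.
No further losses. Total secondary extinctions: 1.

1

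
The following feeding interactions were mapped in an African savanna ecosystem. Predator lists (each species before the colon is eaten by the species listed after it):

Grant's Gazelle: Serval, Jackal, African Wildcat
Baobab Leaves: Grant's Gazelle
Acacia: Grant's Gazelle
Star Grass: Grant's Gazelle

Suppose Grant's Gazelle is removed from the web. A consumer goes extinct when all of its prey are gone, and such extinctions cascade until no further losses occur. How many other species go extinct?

Remove Grant's Gazelle.
Round 1: Serval (all prey gone), Jackal (all prey gone), African Wildcat (all prey gone) → extinct.
No further losses. Total secondary extinctions: 3.

3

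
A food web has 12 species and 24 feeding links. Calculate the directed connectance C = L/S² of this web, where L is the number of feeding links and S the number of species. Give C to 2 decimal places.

C = 0.17

The web has S = 12 species and L = 24 feeding links.
C = L / S² = 24 / 144 = 0.1667 ≈ 0.17.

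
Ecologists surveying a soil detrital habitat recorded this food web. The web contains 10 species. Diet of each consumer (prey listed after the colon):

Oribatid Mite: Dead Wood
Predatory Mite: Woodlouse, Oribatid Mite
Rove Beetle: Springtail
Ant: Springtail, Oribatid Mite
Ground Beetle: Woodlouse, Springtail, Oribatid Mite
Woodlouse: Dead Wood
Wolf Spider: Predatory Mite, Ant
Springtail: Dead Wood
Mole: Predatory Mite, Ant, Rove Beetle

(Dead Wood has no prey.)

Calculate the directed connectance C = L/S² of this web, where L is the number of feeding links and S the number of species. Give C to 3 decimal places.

The web has S = 10 species and L = 16 feeding links.
C = L / S² = 16 / 100 = 0.1600 ≈ 0.160.

C = 0.160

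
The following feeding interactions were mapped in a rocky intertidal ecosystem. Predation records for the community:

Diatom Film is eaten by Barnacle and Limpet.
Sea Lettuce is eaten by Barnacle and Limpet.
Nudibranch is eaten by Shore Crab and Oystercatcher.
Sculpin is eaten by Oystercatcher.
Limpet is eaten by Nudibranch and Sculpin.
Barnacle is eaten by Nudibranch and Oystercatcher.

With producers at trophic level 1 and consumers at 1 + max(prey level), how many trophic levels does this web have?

4

Producers (level 1): Sea Lettuce, Diatom Film.
Sea Lettuce → Barnacle → Nudibranch → Shore Crab gives Shore Crab level 4.
No species has a prey at level 4, so no species reaches level 5.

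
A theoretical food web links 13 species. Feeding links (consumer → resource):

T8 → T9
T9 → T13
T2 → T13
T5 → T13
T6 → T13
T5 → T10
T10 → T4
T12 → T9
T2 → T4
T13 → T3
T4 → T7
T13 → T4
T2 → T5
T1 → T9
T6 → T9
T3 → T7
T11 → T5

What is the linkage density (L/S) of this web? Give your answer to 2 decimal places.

L/S = 1.31

There are L = 17 links among S = 13 species.
L/S = 17/13 = 1.3077 ≈ 1.31.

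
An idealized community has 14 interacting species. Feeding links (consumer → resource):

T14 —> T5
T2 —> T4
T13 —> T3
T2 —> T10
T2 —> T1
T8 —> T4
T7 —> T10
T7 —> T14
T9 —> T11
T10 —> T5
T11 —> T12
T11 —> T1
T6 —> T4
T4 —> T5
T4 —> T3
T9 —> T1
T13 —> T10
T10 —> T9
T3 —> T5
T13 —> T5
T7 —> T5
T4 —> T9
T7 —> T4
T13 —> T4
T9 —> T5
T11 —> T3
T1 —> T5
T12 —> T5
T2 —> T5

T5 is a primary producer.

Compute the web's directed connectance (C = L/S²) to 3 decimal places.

C = 0.148

The web has S = 14 species and L = 29 feeding links.
C = L / S² = 29 / 196 = 0.1480 ≈ 0.148.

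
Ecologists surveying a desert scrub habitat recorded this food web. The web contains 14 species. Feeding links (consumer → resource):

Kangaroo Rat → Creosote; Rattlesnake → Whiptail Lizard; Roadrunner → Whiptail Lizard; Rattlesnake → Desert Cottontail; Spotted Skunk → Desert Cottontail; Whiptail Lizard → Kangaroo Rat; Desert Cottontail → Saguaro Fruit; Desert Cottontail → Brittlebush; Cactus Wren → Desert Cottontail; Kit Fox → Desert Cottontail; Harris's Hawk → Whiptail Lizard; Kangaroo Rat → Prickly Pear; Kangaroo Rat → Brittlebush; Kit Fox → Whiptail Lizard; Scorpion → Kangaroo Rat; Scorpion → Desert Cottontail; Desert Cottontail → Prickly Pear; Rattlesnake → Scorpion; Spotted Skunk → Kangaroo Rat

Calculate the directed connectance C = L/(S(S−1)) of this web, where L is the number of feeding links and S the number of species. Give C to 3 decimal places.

The web has S = 14 species and L = 19 feeding links.
C = L / (S(S−1)) = 19 / 182 = 0.1044 ≈ 0.104.

C = 0.104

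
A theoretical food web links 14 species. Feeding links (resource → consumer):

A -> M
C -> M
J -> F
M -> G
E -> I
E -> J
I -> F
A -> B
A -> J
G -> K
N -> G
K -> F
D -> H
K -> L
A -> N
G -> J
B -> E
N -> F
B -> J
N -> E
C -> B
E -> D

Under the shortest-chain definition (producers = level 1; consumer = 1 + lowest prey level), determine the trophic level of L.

A is a producer → level 1.
N eats A → level 2.
G eats N → level 3.
K eats G → level 4.
L eats K → level 5.
No prey of L is below level 4, so 5 is the minimum.

Trophic level 5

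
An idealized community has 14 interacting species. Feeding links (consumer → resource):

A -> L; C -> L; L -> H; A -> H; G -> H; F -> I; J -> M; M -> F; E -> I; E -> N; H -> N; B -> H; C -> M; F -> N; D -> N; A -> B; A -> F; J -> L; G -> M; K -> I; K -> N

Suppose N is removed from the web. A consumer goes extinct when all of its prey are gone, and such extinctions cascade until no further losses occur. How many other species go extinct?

4

Remove N.
Round 1: H (all prey gone), D (all prey gone) → extinct.
Round 2: L (all prey gone), B (all prey gone) → extinct.
No further losses. Total secondary extinctions: 4.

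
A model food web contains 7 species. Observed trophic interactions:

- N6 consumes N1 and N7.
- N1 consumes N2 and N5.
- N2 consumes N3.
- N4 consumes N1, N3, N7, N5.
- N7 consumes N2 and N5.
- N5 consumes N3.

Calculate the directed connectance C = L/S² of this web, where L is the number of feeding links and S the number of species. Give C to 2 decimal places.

The web has S = 7 species and L = 12 feeding links.
C = L / S² = 12 / 49 = 0.2449 ≈ 0.24.

C = 0.24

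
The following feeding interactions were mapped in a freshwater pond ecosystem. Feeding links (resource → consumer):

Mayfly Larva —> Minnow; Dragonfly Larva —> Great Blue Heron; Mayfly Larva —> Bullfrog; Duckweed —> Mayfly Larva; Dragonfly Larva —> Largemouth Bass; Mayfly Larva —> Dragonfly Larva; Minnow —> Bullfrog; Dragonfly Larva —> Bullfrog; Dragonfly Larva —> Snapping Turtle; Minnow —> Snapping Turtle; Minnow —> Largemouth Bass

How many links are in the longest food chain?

One longest chain: Duckweed → Mayfly Larva → Dragonfly Larva → Bullfrog.
It has 4 species and 3 links.

3 links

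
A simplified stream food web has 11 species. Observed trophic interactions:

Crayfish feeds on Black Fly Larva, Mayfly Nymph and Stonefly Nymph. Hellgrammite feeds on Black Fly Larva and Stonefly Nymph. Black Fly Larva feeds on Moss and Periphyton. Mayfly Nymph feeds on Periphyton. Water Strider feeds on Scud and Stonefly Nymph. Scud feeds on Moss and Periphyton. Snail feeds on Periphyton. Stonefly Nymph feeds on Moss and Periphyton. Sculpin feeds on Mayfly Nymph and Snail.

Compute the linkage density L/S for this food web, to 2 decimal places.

There are L = 17 links among S = 11 species.
L/S = 17/11 = 1.5455 ≈ 1.55.

L/S = 1.55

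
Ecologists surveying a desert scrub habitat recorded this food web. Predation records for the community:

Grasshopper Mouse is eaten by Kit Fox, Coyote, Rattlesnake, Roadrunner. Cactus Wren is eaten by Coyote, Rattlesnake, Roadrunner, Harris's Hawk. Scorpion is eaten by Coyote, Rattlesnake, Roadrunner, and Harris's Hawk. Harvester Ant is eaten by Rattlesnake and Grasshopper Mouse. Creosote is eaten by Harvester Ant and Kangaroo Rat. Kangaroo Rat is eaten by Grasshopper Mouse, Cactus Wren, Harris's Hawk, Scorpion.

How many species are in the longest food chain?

4 species

One longest chain: Creosote → Kangaroo Rat → Grasshopper Mouse → Kit Fox.
It has 4 species and 3 links.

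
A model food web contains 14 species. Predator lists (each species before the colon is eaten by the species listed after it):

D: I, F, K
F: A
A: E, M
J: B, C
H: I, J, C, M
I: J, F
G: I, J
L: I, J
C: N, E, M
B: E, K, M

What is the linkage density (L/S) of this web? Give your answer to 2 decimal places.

There are L = 24 links among S = 14 species.
L/S = 24/14 = 1.7143 ≈ 1.71.

L/S = 1.71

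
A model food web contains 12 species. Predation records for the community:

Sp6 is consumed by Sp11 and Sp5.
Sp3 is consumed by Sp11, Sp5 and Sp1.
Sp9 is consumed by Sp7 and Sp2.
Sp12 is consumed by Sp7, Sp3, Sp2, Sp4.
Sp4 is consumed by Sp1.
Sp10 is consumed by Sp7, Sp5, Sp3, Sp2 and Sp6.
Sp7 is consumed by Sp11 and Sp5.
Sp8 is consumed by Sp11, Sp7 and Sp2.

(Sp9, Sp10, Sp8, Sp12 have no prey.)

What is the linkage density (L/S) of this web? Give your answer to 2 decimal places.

L/S = 1.83

There are L = 22 links among S = 12 species.
L/S = 22/12 = 1.8333 ≈ 1.83.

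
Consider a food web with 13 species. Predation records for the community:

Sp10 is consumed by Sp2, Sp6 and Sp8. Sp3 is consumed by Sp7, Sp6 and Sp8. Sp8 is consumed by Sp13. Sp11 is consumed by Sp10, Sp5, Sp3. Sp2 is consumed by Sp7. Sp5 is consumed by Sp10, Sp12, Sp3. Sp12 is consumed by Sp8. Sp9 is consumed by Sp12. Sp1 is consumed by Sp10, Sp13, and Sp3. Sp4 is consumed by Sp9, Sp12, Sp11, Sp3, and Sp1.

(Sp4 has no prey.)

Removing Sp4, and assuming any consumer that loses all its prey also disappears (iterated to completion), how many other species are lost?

12

Remove Sp4.
Round 1: Sp1 (all prey gone), Sp11 (all prey gone), Sp9 (all prey gone) → extinct.
Round 2: Sp5 (all prey gone) → extinct.
Round 3: Sp3 (all prey gone), Sp10 (all prey gone), Sp12 (all prey gone) → extinct.
Round 4: Sp8 (all prey gone), Sp6 (all prey gone), Sp2 (all prey gone) → extinct.
Round 5: Sp13 (all prey gone), Sp7 (all prey gone) → extinct.
No further losses. Total secondary extinctions: 12.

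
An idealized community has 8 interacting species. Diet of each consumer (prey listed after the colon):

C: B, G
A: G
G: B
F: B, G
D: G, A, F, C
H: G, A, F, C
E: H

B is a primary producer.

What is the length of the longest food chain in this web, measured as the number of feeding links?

One longest chain: B → G → A → H → E.
It has 5 species and 4 links.

4 links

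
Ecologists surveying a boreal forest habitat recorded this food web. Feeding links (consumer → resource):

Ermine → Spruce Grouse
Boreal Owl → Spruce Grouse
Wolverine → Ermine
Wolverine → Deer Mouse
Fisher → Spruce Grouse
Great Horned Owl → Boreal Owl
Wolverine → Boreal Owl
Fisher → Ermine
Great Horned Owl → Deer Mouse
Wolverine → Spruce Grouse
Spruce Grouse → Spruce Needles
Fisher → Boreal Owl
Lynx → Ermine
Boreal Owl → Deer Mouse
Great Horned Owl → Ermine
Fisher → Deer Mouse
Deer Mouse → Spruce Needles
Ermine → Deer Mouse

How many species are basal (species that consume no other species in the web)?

Basal species (no prey listed): Spruce Needles.
Count: 1.

1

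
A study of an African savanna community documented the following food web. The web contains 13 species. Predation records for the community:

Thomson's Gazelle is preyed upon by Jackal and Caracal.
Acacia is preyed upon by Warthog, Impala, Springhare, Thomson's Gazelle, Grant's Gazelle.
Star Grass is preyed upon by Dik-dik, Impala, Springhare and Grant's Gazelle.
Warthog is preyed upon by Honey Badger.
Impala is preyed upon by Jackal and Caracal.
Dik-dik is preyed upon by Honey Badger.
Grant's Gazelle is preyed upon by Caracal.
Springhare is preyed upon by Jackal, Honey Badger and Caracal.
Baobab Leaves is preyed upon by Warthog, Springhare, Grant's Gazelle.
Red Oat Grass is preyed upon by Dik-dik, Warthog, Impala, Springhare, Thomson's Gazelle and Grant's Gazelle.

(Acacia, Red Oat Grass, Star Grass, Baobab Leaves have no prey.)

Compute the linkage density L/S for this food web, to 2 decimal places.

L/S = 2.15

There are L = 28 links among S = 13 species.
L/S = 28/13 = 2.1538 ≈ 2.15.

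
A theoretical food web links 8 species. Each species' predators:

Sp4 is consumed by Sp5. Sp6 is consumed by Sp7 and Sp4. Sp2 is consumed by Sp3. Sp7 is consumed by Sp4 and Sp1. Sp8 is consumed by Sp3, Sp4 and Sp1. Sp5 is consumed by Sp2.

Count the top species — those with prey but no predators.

Top species (has prey, but nothing eats it): Sp1, Sp3.
Count: 2.

2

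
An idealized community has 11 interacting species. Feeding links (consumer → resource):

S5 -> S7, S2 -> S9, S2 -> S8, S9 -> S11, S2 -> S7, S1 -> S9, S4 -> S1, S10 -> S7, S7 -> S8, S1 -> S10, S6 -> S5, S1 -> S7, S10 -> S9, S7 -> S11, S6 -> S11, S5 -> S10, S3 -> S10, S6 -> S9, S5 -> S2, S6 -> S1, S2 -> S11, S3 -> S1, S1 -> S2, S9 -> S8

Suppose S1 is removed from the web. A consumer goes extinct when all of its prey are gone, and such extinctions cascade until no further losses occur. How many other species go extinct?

Remove S1.
Round 1: S4 (all prey gone) → extinct.
No further losses. Total secondary extinctions: 1.

1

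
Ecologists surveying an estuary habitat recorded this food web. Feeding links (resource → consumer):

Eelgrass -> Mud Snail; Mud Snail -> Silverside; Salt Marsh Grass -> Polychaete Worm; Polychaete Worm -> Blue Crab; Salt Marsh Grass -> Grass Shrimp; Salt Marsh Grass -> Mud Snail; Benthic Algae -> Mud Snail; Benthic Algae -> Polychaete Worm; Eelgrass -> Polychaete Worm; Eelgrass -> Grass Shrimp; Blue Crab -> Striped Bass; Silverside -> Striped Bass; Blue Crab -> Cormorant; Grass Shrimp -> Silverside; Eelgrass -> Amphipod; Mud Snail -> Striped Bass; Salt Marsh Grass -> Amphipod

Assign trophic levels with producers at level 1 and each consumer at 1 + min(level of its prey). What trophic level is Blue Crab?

Trophic level 3

Salt Marsh Grass is a producer → level 1.
Polychaete Worm eats Salt Marsh Grass → level 2.
Blue Crab eats Polychaete Worm → level 3.
No prey of Blue Crab is below level 2, so 3 is the minimum.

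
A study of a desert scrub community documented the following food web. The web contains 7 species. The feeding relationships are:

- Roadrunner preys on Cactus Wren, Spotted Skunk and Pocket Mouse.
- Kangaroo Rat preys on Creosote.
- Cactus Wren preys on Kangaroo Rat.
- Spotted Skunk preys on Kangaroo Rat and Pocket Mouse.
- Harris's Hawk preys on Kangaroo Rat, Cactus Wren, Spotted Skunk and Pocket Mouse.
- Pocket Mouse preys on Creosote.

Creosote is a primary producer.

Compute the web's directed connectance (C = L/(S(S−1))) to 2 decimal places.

C = 0.29

The web has S = 7 species and L = 12 feeding links.
C = L / (S(S−1)) = 12 / 42 = 0.2857 ≈ 0.29.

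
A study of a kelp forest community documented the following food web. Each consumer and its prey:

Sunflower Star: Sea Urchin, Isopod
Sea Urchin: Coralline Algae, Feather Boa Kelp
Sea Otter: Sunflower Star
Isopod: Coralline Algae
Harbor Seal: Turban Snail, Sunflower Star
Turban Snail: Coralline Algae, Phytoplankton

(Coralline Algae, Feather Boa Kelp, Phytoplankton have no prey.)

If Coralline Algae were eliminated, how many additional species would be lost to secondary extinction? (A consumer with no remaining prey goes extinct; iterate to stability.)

1

Remove Coralline Algae.
Round 1: Isopod (all prey gone) → extinct.
No further losses. Total secondary extinctions: 1.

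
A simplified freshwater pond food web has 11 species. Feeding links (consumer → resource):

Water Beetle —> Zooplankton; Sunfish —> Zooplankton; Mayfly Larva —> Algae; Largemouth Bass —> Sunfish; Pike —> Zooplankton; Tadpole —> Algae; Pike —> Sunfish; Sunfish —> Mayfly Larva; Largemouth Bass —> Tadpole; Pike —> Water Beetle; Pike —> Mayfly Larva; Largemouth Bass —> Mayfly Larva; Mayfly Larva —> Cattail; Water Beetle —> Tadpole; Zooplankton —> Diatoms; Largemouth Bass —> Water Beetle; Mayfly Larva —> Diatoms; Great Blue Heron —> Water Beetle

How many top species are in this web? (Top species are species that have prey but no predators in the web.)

3

Top species (has prey, but nothing eats it): Largemouth Bass, Pike, Great Blue Heron.
Count: 3.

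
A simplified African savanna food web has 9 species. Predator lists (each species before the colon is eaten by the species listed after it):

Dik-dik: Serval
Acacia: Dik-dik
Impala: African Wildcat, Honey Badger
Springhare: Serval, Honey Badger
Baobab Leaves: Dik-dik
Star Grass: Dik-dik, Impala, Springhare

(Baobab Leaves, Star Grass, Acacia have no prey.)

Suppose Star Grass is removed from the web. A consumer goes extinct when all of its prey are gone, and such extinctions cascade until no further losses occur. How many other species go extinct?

Remove Star Grass.
Round 1: Impala (all prey gone), Springhare (all prey gone) → extinct.
Round 2: African Wildcat (all prey gone), Honey Badger (all prey gone) → extinct.
No further losses. Total secondary extinctions: 4.

4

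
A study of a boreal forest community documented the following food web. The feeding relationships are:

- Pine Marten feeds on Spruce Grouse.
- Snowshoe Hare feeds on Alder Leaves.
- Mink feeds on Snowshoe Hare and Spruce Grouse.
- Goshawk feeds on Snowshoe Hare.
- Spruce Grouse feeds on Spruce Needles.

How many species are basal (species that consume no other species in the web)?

2

Basal species (no prey listed): Alder Leaves, Spruce Needles.
Count: 2.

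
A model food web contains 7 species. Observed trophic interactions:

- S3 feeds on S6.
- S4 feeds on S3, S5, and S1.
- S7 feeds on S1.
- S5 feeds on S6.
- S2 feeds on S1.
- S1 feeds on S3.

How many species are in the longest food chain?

4 species

One longest chain: S6 → S3 → S1 → S4.
It has 4 species and 3 links.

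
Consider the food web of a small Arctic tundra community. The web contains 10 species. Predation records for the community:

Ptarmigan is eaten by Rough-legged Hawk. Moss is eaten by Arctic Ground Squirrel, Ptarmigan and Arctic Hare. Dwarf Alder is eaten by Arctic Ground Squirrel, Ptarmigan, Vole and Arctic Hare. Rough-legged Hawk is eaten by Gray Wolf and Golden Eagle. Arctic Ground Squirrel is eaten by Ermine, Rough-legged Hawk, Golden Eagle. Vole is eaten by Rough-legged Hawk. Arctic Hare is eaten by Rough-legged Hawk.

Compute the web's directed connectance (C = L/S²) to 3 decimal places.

The web has S = 10 species and L = 15 feeding links.
C = L / S² = 15 / 100 = 0.1500 ≈ 0.150.

C = 0.150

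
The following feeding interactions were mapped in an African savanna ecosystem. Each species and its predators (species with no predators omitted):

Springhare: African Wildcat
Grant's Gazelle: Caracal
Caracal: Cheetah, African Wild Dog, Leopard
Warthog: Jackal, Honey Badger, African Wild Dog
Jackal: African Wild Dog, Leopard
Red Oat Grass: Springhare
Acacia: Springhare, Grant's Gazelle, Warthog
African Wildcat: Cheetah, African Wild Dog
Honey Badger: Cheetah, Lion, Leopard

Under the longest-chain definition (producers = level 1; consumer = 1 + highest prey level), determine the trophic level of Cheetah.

Trophic level 4

Acacia is a producer → level 1.
Grant's Gazelle eats Acacia → level 2.
Caracal eats Grant's Gazelle → level 3.
Cheetah eats Caracal (level 3); other prey at levels: African Wildcat 3, Honey Badger 3 → level 4.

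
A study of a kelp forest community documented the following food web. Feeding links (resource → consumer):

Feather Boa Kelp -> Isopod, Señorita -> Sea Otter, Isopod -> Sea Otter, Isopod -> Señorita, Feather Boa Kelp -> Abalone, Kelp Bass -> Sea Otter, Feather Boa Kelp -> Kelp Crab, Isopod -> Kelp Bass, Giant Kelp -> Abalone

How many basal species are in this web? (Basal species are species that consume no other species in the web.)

Basal species (no prey listed): Feather Boa Kelp, Giant Kelp.
Count: 2.

2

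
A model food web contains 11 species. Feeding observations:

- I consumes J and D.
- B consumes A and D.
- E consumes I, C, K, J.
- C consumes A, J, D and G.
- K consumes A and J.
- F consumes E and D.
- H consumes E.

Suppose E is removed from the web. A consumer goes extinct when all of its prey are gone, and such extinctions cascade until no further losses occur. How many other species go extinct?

1

Remove E.
Round 1: H (all prey gone) → extinct.
No further losses. Total secondary extinctions: 1.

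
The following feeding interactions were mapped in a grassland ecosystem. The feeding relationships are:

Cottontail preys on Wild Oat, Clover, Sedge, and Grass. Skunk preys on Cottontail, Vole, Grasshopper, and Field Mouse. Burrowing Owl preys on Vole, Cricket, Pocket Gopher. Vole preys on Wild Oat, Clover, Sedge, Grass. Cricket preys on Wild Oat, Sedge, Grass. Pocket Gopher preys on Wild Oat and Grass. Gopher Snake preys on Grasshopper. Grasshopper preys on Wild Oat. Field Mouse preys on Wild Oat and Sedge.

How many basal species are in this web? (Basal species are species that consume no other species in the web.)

Basal species (no prey listed): Wild Oat, Sedge, Grass, Clover.
Count: 4.

4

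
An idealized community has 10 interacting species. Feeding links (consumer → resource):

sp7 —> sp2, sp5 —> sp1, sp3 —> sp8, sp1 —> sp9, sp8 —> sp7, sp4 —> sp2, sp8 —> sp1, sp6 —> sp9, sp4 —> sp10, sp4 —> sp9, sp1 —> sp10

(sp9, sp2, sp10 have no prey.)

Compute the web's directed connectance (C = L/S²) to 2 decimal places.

C = 0.11

The web has S = 10 species and L = 11 feeding links.
C = L / S² = 11 / 100 = 0.1100 ≈ 0.11.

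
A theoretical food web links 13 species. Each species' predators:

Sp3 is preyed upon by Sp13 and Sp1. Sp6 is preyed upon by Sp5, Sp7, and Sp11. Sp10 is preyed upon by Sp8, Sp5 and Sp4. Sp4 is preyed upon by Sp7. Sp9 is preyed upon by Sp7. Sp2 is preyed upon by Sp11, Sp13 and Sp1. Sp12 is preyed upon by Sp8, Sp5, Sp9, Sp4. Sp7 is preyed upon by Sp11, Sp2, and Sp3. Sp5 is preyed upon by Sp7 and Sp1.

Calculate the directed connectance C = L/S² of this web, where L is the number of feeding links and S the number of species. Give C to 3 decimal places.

The web has S = 13 species and L = 22 feeding links.
C = L / S² = 22 / 169 = 0.1302 ≈ 0.130.

C = 0.130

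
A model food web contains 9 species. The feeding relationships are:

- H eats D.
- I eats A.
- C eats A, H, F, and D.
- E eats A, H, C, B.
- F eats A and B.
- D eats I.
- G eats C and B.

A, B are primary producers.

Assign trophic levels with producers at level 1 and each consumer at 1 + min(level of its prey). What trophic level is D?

Trophic level 3

A is a producer → level 1.
I eats A → level 2.
D eats I → level 3.
No prey of D is below level 2, so 3 is the minimum.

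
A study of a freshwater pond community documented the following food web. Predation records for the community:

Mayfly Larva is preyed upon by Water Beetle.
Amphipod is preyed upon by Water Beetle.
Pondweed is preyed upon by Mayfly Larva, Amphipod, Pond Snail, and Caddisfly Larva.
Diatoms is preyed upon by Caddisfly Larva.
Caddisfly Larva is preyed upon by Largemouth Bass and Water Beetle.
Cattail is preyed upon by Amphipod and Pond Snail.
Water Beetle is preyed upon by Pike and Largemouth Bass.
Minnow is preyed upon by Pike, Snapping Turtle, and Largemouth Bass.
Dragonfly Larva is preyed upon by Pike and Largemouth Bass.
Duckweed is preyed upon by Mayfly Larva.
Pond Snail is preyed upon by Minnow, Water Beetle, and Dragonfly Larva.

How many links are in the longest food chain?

3 links

One longest chain: Pondweed → Amphipod → Water Beetle → Pike.
It has 4 species and 3 links.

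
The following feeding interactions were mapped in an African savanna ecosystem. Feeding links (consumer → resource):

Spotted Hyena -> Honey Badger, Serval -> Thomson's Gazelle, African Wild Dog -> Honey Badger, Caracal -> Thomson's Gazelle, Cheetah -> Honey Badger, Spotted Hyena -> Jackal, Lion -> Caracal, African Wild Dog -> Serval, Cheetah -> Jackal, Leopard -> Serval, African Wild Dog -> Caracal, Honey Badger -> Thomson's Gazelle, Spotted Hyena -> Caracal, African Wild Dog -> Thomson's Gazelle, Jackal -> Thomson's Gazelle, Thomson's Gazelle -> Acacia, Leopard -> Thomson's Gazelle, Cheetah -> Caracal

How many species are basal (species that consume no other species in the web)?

Basal species (no prey listed): Acacia.
Count: 1.

1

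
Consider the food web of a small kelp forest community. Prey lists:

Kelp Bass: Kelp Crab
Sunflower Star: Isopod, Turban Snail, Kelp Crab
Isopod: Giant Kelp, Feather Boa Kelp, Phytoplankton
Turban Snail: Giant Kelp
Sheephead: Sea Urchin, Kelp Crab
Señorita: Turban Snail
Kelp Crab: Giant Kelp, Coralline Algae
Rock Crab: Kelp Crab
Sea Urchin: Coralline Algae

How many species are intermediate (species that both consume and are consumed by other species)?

4

Intermediate species (has both prey and predators): Isopod, Turban Snail, Sea Urchin, Kelp Crab.
Count: 4.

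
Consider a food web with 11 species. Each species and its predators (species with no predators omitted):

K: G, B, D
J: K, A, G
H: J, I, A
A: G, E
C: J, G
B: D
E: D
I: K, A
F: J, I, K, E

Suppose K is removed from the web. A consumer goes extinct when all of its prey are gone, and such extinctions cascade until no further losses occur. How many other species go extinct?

Remove K.
Round 1: B (all prey gone) → extinct.
No further losses. Total secondary extinctions: 1.

1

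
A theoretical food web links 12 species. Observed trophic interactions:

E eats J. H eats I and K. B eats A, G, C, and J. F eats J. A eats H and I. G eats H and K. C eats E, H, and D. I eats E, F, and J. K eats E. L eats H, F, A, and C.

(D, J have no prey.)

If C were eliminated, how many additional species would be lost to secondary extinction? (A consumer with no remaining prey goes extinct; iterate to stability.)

Remove C.
Every predator of it retains at least one other prey: L still has F, H, A; B still has J, A, G.
No consumer loses all prey, so no secondary extinctions occur.

0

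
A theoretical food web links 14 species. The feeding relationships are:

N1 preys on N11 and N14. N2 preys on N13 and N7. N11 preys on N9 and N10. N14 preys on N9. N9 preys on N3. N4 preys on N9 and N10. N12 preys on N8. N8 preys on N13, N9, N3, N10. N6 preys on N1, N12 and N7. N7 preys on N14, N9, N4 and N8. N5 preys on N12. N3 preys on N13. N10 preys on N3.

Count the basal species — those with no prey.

1

Basal species (no prey listed): N13.
Count: 1.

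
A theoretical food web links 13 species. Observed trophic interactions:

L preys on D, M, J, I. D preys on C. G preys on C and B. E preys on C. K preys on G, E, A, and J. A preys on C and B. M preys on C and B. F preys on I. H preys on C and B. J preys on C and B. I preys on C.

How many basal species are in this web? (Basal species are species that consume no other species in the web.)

Basal species (no prey listed): B, C.
Count: 2.

2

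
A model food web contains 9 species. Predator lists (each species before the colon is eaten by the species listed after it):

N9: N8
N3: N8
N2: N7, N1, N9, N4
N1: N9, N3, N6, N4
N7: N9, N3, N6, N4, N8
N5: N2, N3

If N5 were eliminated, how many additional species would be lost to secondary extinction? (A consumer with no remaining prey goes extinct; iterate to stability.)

Remove N5.
Round 1: N2 (all prey gone) → extinct.
Round 2: N7 (all prey gone), N1 (all prey gone) → extinct.
Round 3: N9 (all prey gone), N3 (all prey gone), N6 (all prey gone), N4 (all prey gone) → extinct.
Round 4: N8 (all prey gone) → extinct.
No further losses. Total secondary extinctions: 8.

8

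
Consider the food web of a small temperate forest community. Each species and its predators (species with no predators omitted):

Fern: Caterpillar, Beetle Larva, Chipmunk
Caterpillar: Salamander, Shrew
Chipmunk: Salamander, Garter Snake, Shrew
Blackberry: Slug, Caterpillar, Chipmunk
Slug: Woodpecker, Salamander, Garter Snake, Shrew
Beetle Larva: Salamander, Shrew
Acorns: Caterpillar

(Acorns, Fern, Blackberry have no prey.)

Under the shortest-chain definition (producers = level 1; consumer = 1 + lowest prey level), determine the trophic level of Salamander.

Trophic level 3

Blackberry is a producer → level 1.
Slug eats Blackberry → level 2.
Salamander eats Slug → level 3.
No prey of Salamander is below level 2, so 3 is the minimum.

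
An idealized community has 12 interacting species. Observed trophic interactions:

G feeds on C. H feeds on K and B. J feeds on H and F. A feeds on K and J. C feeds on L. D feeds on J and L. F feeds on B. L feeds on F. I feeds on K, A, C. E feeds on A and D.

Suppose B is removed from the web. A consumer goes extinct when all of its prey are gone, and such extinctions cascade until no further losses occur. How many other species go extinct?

4

Remove B.
Round 1: F (all prey gone) → extinct.
Round 2: L (all prey gone) → extinct.
Round 3: C (all prey gone) → extinct.
Round 4: G (all prey gone) → extinct.
No further losses. Total secondary extinctions: 4.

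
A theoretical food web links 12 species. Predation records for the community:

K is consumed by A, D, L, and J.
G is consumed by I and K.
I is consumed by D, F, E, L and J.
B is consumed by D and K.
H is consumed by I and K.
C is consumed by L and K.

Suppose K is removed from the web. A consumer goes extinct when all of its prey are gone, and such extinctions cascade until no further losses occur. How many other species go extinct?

Remove K.
Round 1: A (all prey gone) → extinct.
No further losses. Total secondary extinctions: 1.

1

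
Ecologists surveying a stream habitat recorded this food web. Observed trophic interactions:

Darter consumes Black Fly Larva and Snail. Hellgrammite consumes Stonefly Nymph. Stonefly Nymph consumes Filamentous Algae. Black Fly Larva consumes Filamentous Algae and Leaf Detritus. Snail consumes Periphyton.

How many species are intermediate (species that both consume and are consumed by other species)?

3

Intermediate species (has both prey and predators): Snail, Black Fly Larva, Stonefly Nymph.
Count: 3.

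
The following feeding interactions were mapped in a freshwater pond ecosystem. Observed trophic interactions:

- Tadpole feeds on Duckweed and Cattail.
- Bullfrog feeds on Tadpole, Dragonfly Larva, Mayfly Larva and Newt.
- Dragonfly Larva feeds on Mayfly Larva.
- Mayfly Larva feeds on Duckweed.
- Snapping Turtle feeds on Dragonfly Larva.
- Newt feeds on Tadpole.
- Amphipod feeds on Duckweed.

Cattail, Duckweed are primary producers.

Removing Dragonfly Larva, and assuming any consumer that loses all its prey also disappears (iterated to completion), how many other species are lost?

1

Remove Dragonfly Larva.
Round 1: Snapping Turtle (all prey gone) → extinct.
No further losses. Total secondary extinctions: 1.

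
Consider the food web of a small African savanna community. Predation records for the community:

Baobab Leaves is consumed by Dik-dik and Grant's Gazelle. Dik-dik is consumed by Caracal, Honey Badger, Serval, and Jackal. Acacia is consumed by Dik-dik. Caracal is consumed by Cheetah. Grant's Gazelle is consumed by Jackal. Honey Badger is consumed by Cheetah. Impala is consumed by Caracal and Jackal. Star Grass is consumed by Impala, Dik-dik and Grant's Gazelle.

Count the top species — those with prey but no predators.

Top species (has prey, but nothing eats it): Serval, Jackal, Cheetah.
Count: 3.

3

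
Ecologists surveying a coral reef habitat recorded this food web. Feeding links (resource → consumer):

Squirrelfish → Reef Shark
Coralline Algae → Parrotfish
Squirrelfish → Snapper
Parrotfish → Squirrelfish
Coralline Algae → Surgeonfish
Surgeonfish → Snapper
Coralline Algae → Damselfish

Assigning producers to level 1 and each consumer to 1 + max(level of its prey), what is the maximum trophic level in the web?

4

Producers (level 1): Coralline Algae.
Coralline Algae → Parrotfish → Squirrelfish → Snapper gives Snapper level 4.
No species has a prey at level 4, so no species reaches level 5.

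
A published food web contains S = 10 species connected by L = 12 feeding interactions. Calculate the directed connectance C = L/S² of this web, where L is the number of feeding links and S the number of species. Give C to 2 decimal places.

The web has S = 10 species and L = 12 feeding links.
C = L / S² = 12 / 100 = 0.1200 ≈ 0.12.

C = 0.12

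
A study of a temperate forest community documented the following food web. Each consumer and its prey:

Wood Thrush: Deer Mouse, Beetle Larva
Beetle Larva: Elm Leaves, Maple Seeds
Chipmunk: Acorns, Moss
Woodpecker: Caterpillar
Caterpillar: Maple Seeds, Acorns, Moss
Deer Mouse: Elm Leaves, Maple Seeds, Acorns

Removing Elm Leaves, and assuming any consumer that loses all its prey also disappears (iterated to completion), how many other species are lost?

0

Remove Elm Leaves.
Every predator of it retains at least one other prey: Deer Mouse still has Maple Seeds, Acorns; Beetle Larva still has Maple Seeds.
No consumer loses all prey, so no secondary extinctions occur.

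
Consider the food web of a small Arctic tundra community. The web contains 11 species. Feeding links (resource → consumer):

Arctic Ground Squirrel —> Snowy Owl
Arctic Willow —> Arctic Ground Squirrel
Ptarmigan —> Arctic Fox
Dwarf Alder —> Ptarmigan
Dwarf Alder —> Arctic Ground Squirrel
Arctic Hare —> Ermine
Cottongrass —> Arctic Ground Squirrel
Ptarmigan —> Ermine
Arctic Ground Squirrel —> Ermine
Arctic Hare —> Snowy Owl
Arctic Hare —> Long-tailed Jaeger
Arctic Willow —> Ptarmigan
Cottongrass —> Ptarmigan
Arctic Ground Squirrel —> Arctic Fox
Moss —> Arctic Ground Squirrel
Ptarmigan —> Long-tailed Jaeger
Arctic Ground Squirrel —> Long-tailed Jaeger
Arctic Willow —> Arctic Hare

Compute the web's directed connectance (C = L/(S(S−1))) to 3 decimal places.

C = 0.164

The web has S = 11 species and L = 18 feeding links.
C = L / (S(S−1)) = 18 / 110 = 0.1636 ≈ 0.164.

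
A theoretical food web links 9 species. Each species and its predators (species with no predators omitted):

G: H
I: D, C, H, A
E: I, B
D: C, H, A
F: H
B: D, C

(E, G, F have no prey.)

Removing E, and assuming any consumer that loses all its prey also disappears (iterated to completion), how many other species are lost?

Remove E.
Round 1: I (all prey gone), B (all prey gone) → extinct.
Round 2: D (all prey gone) → extinct.
Round 3: C (all prey gone), A (all prey gone) → extinct.
No further losses. Total secondary extinctions: 5.

5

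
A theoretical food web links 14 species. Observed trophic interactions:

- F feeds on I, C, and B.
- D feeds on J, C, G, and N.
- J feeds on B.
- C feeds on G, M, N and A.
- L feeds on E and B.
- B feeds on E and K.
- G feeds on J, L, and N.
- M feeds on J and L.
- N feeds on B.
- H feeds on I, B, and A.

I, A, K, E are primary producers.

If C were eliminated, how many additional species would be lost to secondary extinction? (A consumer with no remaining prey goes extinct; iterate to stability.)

0

Remove C.
Every predator of it retains at least one other prey: F still has I, B; D still has N, J, G.
No consumer loses all prey, so no secondary extinctions occur.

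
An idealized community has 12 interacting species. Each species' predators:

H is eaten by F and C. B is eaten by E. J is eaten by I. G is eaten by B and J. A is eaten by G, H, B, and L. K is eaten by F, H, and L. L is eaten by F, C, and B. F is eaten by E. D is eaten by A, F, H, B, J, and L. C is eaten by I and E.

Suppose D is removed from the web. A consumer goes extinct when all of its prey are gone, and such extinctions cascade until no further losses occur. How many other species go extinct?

Remove D.
Round 1: A (all prey gone) → extinct.
Round 2: G (all prey gone) → extinct.
Round 3: J (all prey gone) → extinct.
No further losses. Total secondary extinctions: 3.

3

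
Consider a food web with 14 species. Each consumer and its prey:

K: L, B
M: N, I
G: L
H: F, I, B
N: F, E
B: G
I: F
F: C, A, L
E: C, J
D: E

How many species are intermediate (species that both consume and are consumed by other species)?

Intermediate species (has both prey and predators): F, G, E, N, I, B.
Count: 6.

6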